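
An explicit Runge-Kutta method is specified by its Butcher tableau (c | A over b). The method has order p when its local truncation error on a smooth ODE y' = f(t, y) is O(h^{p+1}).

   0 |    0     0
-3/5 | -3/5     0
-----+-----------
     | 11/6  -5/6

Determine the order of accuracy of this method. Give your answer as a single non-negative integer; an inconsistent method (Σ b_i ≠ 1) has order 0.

2

b = (11/6, -5/6)
c = (0, -3/5)
Σ b_i: 11/6·1 + (-5/6)·1 = 1 ✓
b·c: (-5/6)·(-3/5) = 1/2 ✓; 2 stages ⇒ order 2.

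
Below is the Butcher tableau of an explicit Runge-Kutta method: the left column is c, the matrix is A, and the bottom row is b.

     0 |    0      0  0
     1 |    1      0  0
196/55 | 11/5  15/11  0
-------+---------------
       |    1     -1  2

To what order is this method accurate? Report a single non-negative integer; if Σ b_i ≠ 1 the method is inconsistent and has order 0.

0

b = (1, -1, 2)
c = (0, 1, 196/55)
Ac = (0, 0, 15/11)
Σ b_i: 1·1 + (-1)·1 + 2·1 = 2 ≠ 1 ⇒ order 0.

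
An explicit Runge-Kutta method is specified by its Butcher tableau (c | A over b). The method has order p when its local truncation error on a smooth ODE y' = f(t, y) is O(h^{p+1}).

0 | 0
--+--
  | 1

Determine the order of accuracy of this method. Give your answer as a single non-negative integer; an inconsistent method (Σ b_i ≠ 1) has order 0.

b = (1)
c = (0)
Σ b_i: 1·1 = 1 ✓; 1 stage ⇒ order 1.

1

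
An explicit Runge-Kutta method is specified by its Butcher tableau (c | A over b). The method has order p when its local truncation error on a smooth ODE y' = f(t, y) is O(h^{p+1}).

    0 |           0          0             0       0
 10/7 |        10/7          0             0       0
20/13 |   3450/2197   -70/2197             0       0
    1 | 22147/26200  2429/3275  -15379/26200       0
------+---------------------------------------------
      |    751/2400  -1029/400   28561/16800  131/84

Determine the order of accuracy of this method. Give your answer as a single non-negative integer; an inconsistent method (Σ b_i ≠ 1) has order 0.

4

b = (751/2400, -1029/400, 28561/16800, 131/84)
c = (0, 10/7, 20/13, 1)
Ac = (0, 0, -100/2197, 41/262)
Σ b_i: 751/2400·1 + (-1029/400)·1 + 28561/16800·1 + 131/84·1 = 1 ✓
b·c: (-1029/400)·10/7 + 28561/16800·20/13 + 131/84·1 = 1/2 ✓
b·c²: (-1029/400)·100/49 + 28561/16800·400/169 + 131/84·1 = 1/3 ✓
b·Ac: 28561/16800·(-100/2197) + 131/84·41/262 = 1/6 ✓
b·c³: (-1029/400)·1000/343 + 28561/16800·8000/2197 + 131/84·1 = 1/4 ✓
b·(c∘Ac): 28561/16800·(-2000/28561) + 131/84·41/262 = 1/8 ✓
b·Ac²: 28561/16800·(-1000/15379) + 131/84·114/917 = 1/12 ✓
b·A²c: 131/84·7/262 = 1/24 ✓; 4 stages ⇒ order 4.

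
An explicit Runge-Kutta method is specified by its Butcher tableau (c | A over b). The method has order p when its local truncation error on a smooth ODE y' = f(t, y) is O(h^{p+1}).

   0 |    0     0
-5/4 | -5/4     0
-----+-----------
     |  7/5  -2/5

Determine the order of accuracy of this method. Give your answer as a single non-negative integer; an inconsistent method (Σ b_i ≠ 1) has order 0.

2

b = (7/5, -2/5)
c = (0, -5/4)
Σ b_i: 7/5·1 + (-2/5)·1 = 1 ✓
b·c: (-2/5)·(-5/4) = 1/2 ✓; 2 stages ⇒ order 2.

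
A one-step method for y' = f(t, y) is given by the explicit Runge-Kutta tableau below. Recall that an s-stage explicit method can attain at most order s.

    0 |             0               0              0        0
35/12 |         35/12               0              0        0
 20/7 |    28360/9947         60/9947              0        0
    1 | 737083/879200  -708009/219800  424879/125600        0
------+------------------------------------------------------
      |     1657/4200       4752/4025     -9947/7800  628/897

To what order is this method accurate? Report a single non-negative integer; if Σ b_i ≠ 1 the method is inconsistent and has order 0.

b = (1657/4200, 4752/4025, -9947/7800, 628/897)
c = (0, 35/12, 20/7, 1)
Ac = (0, 0, 25/1421, 1357/5024)
Σ b_i: 1657/4200·1 + 4752/4025·1 + (-9947/7800)·1 + 628/897·1 = 1 ✓
b·c: 4752/4025·35/12 + (-9947/7800)·20/7 + 628/897·1 = 1/2 ✓
b·c²: 4752/4025·1225/144 + (-9947/7800)·400/49 + 628/897·1 = 1/3 ✓
b·Ac: (-9947/7800)·25/1421 + 628/897·1357/5024 = 1/6 ✓
b·c³: 4752/4025·42875/1728 + (-9947/7800)·8000/343 + 628/897·1 = 1/4 ✓
b·(c∘Ac): (-9947/7800)·500/9947 + 628/897·1357/5024 = 1/8 ✓
b·Ac²: (-9947/7800)·125/2436 + 628/897·12811/60288 = 1/12 ✓
b·A²c: 628/897·299/5024 = 1/24 ✓; 4 stages ⇒ order 4.

4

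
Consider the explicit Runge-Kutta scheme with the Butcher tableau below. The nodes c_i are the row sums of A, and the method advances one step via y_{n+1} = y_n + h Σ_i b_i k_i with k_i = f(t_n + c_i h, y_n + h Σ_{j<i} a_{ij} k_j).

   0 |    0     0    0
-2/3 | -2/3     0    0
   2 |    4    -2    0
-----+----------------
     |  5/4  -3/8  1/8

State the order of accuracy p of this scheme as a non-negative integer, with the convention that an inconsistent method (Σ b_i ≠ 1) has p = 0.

b = (5/4, -3/8, 1/8)
c = (0, -2/3, 2)
Ac = (0, 0, 4/3)
Σ b_i: 5/4·1 + (-3/8)·1 + 1/8·1 = 1 ✓
b·c: (-3/8)·(-2/3) + 1/8·2 = 1/2 ✓
b·c²: (-3/8)·4/9 + 1/8·4 = 1/3 ✓
b·Ac: 1/8·4/3 = 1/6 ✓; 3 stages ⇒ order 3.

3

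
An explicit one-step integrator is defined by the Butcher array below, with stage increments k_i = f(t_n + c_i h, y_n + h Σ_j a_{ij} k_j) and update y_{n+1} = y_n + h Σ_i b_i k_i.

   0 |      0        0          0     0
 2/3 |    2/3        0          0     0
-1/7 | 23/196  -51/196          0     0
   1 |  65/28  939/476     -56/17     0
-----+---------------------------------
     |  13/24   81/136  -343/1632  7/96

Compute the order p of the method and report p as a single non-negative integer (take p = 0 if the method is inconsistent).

b = (13/24, 81/136, -343/1632, 7/96)
c = (0, 2/3, -1/7, 1)
Ac = (0, 0, -17/98, 25/14)
Σ b_i: 13/24·1 + 81/136·1 + (-343/1632)·1 + 7/96·1 = 1 ✓
b·c: 81/136·2/3 + (-343/1632)·(-1/7) + 7/96·1 = 1/2 ✓
b·c²: 81/136·4/9 + (-343/1632)·1/49 + 7/96·1 = 1/3 ✓
b·Ac: (-343/1632)·(-17/98) + 7/96·25/14 = 1/6 ✓
b·c³: 81/136·8/27 + (-343/1632)·(-1/343) + 7/96·1 = 1/4 ✓
b·(c∘Ac): (-343/1632)·17/686 + 7/96·25/14 = 1/8 ✓
b·Ac²: (-343/1632)·(-17/147) + 7/96·17/21 = 1/12 ✓
b·A²c: 7/96·4/7 = 1/24 ✓; 4 stages ⇒ order 4.

4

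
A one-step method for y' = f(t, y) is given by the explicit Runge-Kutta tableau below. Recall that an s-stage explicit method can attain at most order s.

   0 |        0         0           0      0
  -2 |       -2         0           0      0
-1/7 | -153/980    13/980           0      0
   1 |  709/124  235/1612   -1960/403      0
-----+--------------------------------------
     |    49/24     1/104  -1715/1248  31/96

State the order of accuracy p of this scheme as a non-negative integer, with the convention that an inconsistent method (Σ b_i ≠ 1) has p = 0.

b = (49/24, 1/104, -1715/1248, 31/96)
c = (0, -2, -1/7, 1)
Ac = (0, 0, -13/490, 25/62)
Σ b_i: 49/24·1 + 1/104·1 + (-1715/1248)·1 + 31/96·1 = 1 ✓
b·c: 1/104·(-2) + (-1715/1248)·(-1/7) + 31/96·1 = 1/2 ✓
b·c²: 1/104·4 + (-1715/1248)·1/49 + 31/96·1 = 1/3 ✓
b·Ac: (-1715/1248)·(-13/490) + 31/96·25/62 = 1/6 ✓
b·c³: 1/104·(-8) + (-1715/1248)·(-1/343) + 31/96·1 = 1/4 ✓
b·(c∘Ac): (-1715/1248)·13/3430 + 31/96·25/62 = 1/8 ✓
b·Ac²: (-1715/1248)·13/245 + 31/96·15/31 = 1/12 ✓
b·A²c: 31/96·4/31 = 1/24 ✓; 4 stages ⇒ order 4.

4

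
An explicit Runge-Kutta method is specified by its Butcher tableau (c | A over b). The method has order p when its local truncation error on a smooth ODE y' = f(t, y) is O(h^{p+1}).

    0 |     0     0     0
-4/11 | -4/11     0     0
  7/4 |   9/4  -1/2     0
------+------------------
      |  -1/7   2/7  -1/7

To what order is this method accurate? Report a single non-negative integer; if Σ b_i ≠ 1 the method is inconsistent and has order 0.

b = (-1/7, 2/7, -1/7)
c = (0, -4/11, 7/4)
Ac = (0, 0, 2/11)
Σ b_i: (-1/7)·1 + 2/7·1 + (-1/7)·1 = 0 ≠ 1 ⇒ order 0.

0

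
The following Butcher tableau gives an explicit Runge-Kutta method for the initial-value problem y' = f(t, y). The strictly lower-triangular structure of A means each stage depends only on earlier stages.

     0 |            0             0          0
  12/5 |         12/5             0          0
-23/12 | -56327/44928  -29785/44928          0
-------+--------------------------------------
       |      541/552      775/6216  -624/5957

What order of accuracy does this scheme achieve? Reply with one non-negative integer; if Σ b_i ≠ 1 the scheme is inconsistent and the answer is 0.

b = (541/552, 775/6216, -624/5957)
c = (0, 12/5, -23/12)
Ac = (0, 0, -5957/3744)
Σ b_i: 541/552·1 + 775/6216·1 + (-624/5957)·1 = 1 ✓
b·c: 775/6216·12/5 + (-624/5957)·(-23/12) = 1/2 ✓
b·c²: 775/6216·144/25 + (-624/5957)·529/144 = 1/3 ✓
b·Ac: (-624/5957)·(-5957/3744) = 1/6 ✓; 3 stages ⇒ order 3.

3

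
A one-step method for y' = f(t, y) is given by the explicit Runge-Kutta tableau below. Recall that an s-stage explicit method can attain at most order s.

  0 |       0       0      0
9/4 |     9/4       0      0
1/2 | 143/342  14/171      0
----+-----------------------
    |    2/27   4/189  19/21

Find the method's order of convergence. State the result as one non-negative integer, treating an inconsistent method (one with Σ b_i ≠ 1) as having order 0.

3

b = (2/27, 4/189, 19/21)
c = (0, 9/4, 1/2)
Ac = (0, 0, 7/38)
Σ b_i: 2/27·1 + 4/189·1 + 19/21·1 = 1 ✓
b·c: 4/189·9/4 + 19/21·1/2 = 1/2 ✓
b·c²: 4/189·81/16 + 19/21·1/4 = 1/3 ✓
b·Ac: 19/21·7/38 = 1/6 ✓; 3 stages ⇒ order 3.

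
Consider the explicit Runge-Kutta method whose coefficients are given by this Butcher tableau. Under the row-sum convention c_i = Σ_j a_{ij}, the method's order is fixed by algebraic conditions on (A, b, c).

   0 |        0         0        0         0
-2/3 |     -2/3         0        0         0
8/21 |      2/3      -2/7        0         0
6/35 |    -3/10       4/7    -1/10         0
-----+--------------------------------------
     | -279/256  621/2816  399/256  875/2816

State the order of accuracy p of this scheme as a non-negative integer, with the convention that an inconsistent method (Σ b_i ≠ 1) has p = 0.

b = (-279/256, 621/2816, 399/256, 875/2816)
c = (0, -2/3, 8/21, 6/35)
Ac = (0, 0, 4/21, -44/105)
Σ b_i: (-279/256)·1 + 621/2816·1 + 399/256·1 + 875/2816·1 = 1 ✓
b·c: 621/2816·(-2/3) + 399/256·8/21 + 875/2816·6/35 = 1/2 ✓
b·c²: 621/2816·4/9 + 399/256·64/441 + 875/2816·36/1225 = 1/3 ✓
b·Ac: 399/256·4/21 + 875/2816·(-44/105) = 1/6 ✓
b·c³: 621/2816·(-8/27) + 399/256·512/9261 + 875/2816·216/42875 = 79/3528 ≠ 1/4 ⇒ order 3.
b·(c∘Ac): 399/256·32/441 + 875/2816·(-88/1225) = 61/672 ≠ 1/8
b·Ac²: 399/256·(-8/63) + 875/2816·176/735 = -83/672 ≠ 1/12
b·A²c: 875/2816·(-2/105) = -25/4224 ≠ 1/24

3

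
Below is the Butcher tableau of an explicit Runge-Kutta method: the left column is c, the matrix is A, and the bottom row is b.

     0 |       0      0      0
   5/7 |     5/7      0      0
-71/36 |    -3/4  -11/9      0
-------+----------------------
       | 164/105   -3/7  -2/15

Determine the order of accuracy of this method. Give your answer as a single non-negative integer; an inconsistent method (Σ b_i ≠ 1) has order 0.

1

b = (164/105, -3/7, -2/15)
c = (0, 5/7, -71/36)
Ac = (0, 0, -55/63)
Σ b_i: 164/105·1 + (-3/7)·1 + (-2/15)·1 = 1 ✓
b·c: (-3/7)·5/7 + (-2/15)·(-71/36) = -571/13230 ≠ 1/2 ⇒ order 1.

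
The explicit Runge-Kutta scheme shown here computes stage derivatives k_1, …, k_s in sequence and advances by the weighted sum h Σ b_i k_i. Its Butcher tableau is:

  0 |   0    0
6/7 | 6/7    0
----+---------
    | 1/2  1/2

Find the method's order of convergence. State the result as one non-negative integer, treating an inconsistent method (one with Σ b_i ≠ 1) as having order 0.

b = (1/2, 1/2)
c = (0, 6/7)
Σ b_i: 1/2·1 + 1/2·1 = 1 ✓
b·c: 1/2·6/7 = 3/7 ≠ 1/2 ⇒ order 1.

1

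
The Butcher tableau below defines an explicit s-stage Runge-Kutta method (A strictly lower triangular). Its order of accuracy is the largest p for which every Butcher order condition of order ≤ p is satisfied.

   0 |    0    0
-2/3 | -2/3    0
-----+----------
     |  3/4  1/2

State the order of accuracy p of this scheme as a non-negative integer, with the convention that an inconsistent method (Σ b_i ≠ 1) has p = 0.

b = (3/4, 1/2)
c = (0, -2/3)
Σ b_i: 3/4·1 + 1/2·1 = 5/4 ≠ 1 ⇒ order 0.

0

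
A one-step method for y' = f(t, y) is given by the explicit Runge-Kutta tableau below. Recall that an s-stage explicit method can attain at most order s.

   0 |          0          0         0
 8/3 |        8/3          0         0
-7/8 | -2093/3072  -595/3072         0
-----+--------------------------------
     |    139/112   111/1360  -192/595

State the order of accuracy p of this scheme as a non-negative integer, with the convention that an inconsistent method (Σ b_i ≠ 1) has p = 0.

3

b = (139/112, 111/1360, -192/595)
c = (0, 8/3, -7/8)
Ac = (0, 0, -595/1152)
Σ b_i: 139/112·1 + 111/1360·1 + (-192/595)·1 = 1 ✓
b·c: 111/1360·8/3 + (-192/595)·(-7/8) = 1/2 ✓
b·c²: 111/1360·64/9 + (-192/595)·49/64 = 1/3 ✓
b·Ac: (-192/595)·(-595/1152) = 1/6 ✓; 3 stages ⇒ order 3.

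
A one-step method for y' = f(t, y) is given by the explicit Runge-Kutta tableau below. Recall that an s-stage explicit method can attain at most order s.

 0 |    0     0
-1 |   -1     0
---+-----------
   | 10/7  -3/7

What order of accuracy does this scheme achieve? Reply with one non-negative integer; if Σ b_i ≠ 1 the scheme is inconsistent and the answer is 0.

1

b = (10/7, -3/7)
c = (0, -1)
Σ b_i: 10/7·1 + (-3/7)·1 = 1 ✓
b·c: (-3/7)·(-1) = 3/7 ≠ 1/2 ⇒ order 1.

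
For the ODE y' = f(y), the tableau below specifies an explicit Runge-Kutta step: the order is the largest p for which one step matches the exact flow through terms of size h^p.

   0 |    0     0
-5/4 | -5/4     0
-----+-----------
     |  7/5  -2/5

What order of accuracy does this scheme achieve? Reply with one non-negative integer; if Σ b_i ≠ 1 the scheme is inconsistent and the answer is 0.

2

b = (7/5, -2/5)
c = (0, -5/4)
Σ b_i: 7/5·1 + (-2/5)·1 = 1 ✓
b·c: (-2/5)·(-5/4) = 1/2 ✓; 2 stages ⇒ order 2.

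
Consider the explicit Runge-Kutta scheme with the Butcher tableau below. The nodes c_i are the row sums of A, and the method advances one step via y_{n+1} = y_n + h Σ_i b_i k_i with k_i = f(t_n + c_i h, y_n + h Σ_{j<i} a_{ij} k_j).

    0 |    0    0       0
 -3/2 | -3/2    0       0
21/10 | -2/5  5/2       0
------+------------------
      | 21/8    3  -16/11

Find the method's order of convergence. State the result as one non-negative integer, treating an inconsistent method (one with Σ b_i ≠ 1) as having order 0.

b = (21/8, 3, -16/11)
c = (0, -3/2, 21/10)
Ac = (0, 0, -15/4)
Σ b_i: 21/8·1 + 3·1 + (-16/11)·1 = 367/88 ≠ 1 ⇒ order 0.

0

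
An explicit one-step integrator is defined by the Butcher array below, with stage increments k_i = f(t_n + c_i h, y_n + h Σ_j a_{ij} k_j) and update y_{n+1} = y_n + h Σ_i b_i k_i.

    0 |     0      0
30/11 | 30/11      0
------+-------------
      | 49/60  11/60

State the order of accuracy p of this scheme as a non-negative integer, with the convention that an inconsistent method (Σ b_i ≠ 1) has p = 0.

2

b = (49/60, 11/60)
c = (0, 30/11)
Σ b_i: 49/60·1 + 11/60·1 = 1 ✓
b·c: 11/60·30/11 = 1/2 ✓; 2 stages ⇒ order 2.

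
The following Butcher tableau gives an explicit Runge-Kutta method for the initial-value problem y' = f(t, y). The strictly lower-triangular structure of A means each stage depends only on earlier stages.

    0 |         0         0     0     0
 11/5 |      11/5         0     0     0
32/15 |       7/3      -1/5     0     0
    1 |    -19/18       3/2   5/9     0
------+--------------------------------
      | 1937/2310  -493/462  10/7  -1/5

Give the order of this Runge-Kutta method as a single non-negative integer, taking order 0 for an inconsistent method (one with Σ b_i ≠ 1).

2

b = (1937/2310, -493/462, 10/7, -1/5)
c = (0, 11/5, 32/15, 1)
Ac = (0, 0, -11/25, 1211/270)
Σ b_i: 1937/2310·1 + (-493/462)·1 + 10/7·1 + (-1/5)·1 = 1 ✓
b·c: (-493/462)·11/5 + 10/7·32/15 + (-1/5)·1 = 1/2 ✓
b·c²: (-493/462)·121/25 + 10/7·1024/225 + (-1/5)·1 = 3581/3150 ≠ 1/3 ⇒ order 2.
b·Ac: 10/7·(-11/25) + (-1/5)·1211/270 = -14417/9450 ≠ 1/6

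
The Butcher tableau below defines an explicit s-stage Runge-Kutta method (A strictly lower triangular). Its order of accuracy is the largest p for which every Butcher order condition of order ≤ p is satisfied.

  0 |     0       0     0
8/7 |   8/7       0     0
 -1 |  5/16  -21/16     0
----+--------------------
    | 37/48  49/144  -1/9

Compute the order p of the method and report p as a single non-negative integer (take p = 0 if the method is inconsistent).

3

b = (37/48, 49/144, -1/9)
c = (0, 8/7, -1)
Ac = (0, 0, -3/2)
Σ b_i: 37/48·1 + 49/144·1 + (-1/9)·1 = 1 ✓
b·c: 49/144·8/7 + (-1/9)·(-1) = 1/2 ✓
b·c²: 49/144·64/49 + (-1/9)·1 = 1/3 ✓
b·Ac: (-1/9)·(-3/2) = 1/6 ✓; 3 stages ⇒ order 3.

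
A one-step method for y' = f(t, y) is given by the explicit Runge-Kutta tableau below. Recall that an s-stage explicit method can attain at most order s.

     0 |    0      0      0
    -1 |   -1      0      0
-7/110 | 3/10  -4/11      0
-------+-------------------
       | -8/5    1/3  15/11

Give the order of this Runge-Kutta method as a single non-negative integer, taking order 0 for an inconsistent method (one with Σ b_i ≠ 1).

0

b = (-8/5, 1/3, 15/11)
c = (0, -1, -7/110)
Ac = (0, 0, 4/11)
Σ b_i: (-8/5)·1 + 1/3·1 + 15/11·1 = 16/165 ≠ 1 ⇒ order 0.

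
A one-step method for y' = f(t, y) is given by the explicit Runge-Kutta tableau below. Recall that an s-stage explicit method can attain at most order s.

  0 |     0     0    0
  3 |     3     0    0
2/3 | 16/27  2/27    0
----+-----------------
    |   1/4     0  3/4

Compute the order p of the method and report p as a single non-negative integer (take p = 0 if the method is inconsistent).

b = (1/4, 0, 3/4)
c = (0, 3, 2/3)
Ac = (0, 0, 2/9)
Σ b_i: 1/4·1 + 3/4·1 = 1 ✓
b·c: 3/4·2/3 = 1/2 ✓
b·c²: 3/4·4/9 = 1/3 ✓
b·Ac: 3/4·2/9 = 1/6 ✓; 3 stages ⇒ order 3.

3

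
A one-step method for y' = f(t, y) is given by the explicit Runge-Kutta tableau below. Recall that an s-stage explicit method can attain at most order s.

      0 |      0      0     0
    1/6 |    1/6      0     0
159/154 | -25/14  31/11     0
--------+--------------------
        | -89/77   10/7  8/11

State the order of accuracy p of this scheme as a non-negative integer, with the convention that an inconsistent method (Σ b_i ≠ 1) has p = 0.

b = (-89/77, 10/7, 8/11)
c = (0, 1/6, 159/154)
Ac = (0, 0, 31/66)
Σ b_i: (-89/77)·1 + 10/7·1 + 8/11·1 = 1 ✓
b·c: 10/7·1/6 + 8/11·159/154 = 359/363 ≠ 1/2 ⇒ order 1.

1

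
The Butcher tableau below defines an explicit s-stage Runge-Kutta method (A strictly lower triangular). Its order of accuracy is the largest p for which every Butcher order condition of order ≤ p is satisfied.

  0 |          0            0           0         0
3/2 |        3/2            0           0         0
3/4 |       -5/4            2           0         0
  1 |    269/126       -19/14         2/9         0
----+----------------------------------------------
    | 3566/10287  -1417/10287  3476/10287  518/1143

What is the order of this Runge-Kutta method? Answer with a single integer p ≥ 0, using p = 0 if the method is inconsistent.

b = (3566/10287, -1417/10287, 3476/10287, 518/1143)
c = (0, 3/2, 3/4, 1)
Ac = (0, 0, 3, -157/84)
Σ b_i: 3566/10287·1 + (-1417/10287)·1 + 3476/10287·1 + 518/1143·1 = 1 ✓
b·c: (-1417/10287)·3/2 + 3476/10287·3/4 + 518/1143·1 = 1/2 ✓
b·c²: (-1417/10287)·9/4 + 3476/10287·9/16 + 518/1143·1 = 1/3 ✓
b·Ac: 3476/10287·3 + 518/1143·(-157/84) = 1/6 ✓
b·c³: (-1417/10287)·27/8 + 3476/10287·27/64 + 518/1143·1 = 2393/18288 ≠ 1/4 ⇒ order 3.
b·(c∘Ac): 3476/10287·9/4 + 518/1143·(-157/84) = -595/6858 ≠ 1/8
b·Ac²: 3476/10287·9/2 + 518/1143·(-41/14) = 221/1143 ≠ 1/12
b·A²c: 518/1143·2/3 = 1036/3429 ≠ 1/24

3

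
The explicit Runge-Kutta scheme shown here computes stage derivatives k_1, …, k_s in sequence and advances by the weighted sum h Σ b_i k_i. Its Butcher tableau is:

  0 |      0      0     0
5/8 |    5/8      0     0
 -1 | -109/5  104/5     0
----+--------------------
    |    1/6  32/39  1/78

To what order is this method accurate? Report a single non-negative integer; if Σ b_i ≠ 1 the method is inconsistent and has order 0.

3

b = (1/6, 32/39, 1/78)
c = (0, 5/8, -1)
Ac = (0, 0, 13)
Σ b_i: 1/6·1 + 32/39·1 + 1/78·1 = 1 ✓
b·c: 32/39·5/8 + 1/78·(-1) = 1/2 ✓
b·c²: 32/39·25/64 + 1/78·1 = 1/3 ✓
b·Ac: 1/78·13 = 1/6 ✓; 3 stages ⇒ order 3.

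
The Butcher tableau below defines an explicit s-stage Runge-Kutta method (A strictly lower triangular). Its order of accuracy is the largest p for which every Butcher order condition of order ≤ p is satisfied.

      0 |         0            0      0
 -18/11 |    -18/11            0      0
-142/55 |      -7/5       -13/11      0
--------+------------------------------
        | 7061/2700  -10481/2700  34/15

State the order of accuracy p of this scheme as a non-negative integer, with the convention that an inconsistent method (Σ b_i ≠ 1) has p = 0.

2

b = (7061/2700, -10481/2700, 34/15)
c = (0, -18/11, -142/55)
Ac = (0, 0, 234/121)
Σ b_i: 7061/2700·1 + (-10481/2700)·1 + 34/15·1 = 1 ✓
b·c: (-10481/2700)·(-18/11) + 34/15·(-142/55) = 1/2 ✓
b·c²: (-10481/2700)·324/121 + 34/15·20164/3025 = 213931/45375 ≠ 1/3 ⇒ order 2.
b·Ac: 34/15·234/121 = 2652/605 ≠ 1/6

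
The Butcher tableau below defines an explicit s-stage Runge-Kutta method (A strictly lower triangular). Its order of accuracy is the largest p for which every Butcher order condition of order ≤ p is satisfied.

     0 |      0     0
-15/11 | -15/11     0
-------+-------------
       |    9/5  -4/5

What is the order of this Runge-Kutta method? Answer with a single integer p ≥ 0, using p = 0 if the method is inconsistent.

1

b = (9/5, -4/5)
c = (0, -15/11)
Σ b_i: 9/5·1 + (-4/5)·1 = 1 ✓
b·c: (-4/5)·(-15/11) = 12/11 ≠ 1/2 ⇒ order 1.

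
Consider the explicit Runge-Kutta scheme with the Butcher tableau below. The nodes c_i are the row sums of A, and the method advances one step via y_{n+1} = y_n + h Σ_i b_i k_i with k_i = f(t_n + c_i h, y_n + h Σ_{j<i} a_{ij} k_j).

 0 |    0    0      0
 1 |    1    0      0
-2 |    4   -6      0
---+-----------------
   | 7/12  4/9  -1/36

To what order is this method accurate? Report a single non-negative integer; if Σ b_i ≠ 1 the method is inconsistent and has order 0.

b = (7/12, 4/9, -1/36)
c = (0, 1, -2)
Ac = (0, 0, -6)
Σ b_i: 7/12·1 + 4/9·1 + (-1/36)·1 = 1 ✓
b·c: 4/9·1 + (-1/36)·(-2) = 1/2 ✓
b·c²: 4/9·1 + (-1/36)·4 = 1/3 ✓
b·Ac: (-1/36)·(-6) = 1/6 ✓; 3 stages ⇒ order 3.

3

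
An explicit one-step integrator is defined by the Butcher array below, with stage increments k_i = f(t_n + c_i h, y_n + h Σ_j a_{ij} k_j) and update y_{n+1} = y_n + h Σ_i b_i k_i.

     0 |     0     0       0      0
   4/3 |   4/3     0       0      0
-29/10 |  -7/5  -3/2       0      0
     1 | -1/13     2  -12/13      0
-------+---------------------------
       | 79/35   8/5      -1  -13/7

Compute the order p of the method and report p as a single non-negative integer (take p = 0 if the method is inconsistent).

1

b = (79/35, 8/5, -1, -13/7)
c = (0, 4/3, -29/10, 1)
Ac = (0, 0, -2, 1042/195)
Σ b_i: 79/35·1 + 8/5·1 + (-1)·1 + (-13/7)·1 = 1 ✓
b·c: 8/5·4/3 + (-1)·(-29/10) + (-13/7)·1 = 667/210 ≠ 1/2 ⇒ order 1.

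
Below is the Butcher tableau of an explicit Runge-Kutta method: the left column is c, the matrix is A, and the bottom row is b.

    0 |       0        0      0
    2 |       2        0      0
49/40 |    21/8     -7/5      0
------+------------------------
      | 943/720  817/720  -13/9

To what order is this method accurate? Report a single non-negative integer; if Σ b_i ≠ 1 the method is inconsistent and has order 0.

b = (943/720, 817/720, -13/9)
c = (0, 2, 49/40)
Ac = (0, 0, -14/5)
Σ b_i: 943/720·1 + 817/720·1 + (-13/9)·1 = 1 ✓
b·c: 817/720·2 + (-13/9)·49/40 = 1/2 ✓
b·c²: 817/720·4 + (-13/9)·2401/1600 = 34147/14400 ≠ 1/3 ⇒ order 2.
b·Ac: (-13/9)·(-14/5) = 182/45 ≠ 1/6

2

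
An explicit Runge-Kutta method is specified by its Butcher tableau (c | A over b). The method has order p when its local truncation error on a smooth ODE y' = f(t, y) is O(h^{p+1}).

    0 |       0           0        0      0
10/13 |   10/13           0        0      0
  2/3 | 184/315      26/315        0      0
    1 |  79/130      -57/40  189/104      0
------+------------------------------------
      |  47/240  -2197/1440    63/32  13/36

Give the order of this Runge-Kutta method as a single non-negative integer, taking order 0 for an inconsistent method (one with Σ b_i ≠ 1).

b = (47/240, -2197/1440, 63/32, 13/36)
c = (0, 10/13, 2/3, 1)
Ac = (0, 0, 4/63, 3/26)
Σ b_i: 47/240·1 + (-2197/1440)·1 + 63/32·1 + 13/36·1 = 1 ✓
b·c: (-2197/1440)·10/13 + 63/32·2/3 + 13/36·1 = 1/2 ✓
b·c²: (-2197/1440)·100/169 + 63/32·4/9 + 13/36·1 = 1/3 ✓
b·Ac: 63/32·4/63 + 13/36·3/26 = 1/6 ✓
b·c³: (-2197/1440)·1000/2197 + 63/32·8/27 + 13/36·1 = 1/4 ✓
b·(c∘Ac): 63/32·8/189 + 13/36·3/26 = 1/8 ✓
b·Ac²: 63/32·40/819 + 13/36·(-6/169) = 1/12 ✓
b·A²c: 13/36·3/26 = 1/24 ✓; 4 stages ⇒ order 4.

4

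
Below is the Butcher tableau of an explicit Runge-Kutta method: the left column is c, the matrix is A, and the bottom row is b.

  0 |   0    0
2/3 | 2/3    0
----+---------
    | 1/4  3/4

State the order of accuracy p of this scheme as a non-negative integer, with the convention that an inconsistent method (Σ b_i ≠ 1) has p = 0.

2

b = (1/4, 3/4)
c = (0, 2/3)
Σ b_i: 1/4·1 + 3/4·1 = 1 ✓
b·c: 3/4·2/3 = 1/2 ✓; 2 stages ⇒ order 2.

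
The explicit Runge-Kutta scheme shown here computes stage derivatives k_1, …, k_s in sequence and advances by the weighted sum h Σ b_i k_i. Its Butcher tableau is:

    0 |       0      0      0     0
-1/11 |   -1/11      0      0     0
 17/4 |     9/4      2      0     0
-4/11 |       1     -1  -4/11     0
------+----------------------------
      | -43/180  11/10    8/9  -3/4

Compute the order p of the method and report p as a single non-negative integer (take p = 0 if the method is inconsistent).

1

b = (-43/180, 11/10, 8/9, -3/4)
c = (0, -1/11, 17/4, -4/11)
Ac = (0, 0, -2/11, -16/11)
Σ b_i: (-43/180)·1 + 11/10·1 + 8/9·1 + (-3/4)·1 = 1 ✓
b·c: 11/10·(-1/11) + 8/9·17/4 + (-3/4)·(-4/11) = 3911/990 ≠ 1/2 ⇒ order 1.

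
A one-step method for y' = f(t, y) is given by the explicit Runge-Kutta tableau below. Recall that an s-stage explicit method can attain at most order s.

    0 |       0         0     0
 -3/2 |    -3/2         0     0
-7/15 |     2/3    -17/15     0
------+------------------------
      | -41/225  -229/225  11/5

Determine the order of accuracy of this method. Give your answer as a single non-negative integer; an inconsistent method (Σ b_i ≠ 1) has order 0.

b = (-41/225, -229/225, 11/5)
c = (0, -3/2, -7/15)
Ac = (0, 0, 17/10)
Σ b_i: (-41/225)·1 + (-229/225)·1 + 11/5·1 = 1 ✓
b·c: (-229/225)·(-3/2) + 11/5·(-7/15) = 1/2 ✓
b·c²: (-229/225)·9/4 + 11/5·49/225 = -8149/4500 ≠ 1/3 ⇒ order 2.
b·Ac: 11/5·17/10 = 187/50 ≠ 1/6

2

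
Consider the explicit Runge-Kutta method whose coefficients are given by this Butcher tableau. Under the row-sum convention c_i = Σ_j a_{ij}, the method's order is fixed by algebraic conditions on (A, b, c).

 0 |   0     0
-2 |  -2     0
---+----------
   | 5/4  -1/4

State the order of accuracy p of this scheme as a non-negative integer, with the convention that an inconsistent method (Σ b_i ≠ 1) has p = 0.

2

b = (5/4, -1/4)
c = (0, -2)
Σ b_i: 5/4·1 + (-1/4)·1 = 1 ✓
b·c: (-1/4)·(-2) = 1/2 ✓; 2 stages ⇒ order 2.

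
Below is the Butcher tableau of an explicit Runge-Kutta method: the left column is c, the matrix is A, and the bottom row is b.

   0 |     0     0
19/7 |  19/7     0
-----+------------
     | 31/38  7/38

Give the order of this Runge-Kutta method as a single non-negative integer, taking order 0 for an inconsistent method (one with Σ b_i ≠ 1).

2

b = (31/38, 7/38)
c = (0, 19/7)
Σ b_i: 31/38·1 + 7/38·1 = 1 ✓
b·c: 7/38·19/7 = 1/2 ✓; 2 stages ⇒ order 2.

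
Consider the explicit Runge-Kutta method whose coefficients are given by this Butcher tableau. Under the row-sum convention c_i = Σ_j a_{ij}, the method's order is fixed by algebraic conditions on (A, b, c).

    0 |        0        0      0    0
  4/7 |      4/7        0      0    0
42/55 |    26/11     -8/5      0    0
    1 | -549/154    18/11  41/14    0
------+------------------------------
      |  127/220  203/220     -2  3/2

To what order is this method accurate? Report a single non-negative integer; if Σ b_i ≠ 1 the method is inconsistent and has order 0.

2

b = (127/220, 203/220, -2, 3/2)
c = (0, 4/7, 42/55, 1)
Ac = (0, 0, -32/35, 111/35)
Σ b_i: 127/220·1 + 203/220·1 + (-2)·1 + 3/2·1 = 1 ✓
b·c: 203/220·4/7 + (-2)·42/55 + 3/2·1 = 1/2 ✓
b·c²: 203/220·16/49 + (-2)·1764/3025 + 3/2·1 = 26893/42350 ≠ 1/3 ⇒ order 2.
b·Ac: (-2)·(-32/35) + 3/2·111/35 = 461/70 ≠ 1/6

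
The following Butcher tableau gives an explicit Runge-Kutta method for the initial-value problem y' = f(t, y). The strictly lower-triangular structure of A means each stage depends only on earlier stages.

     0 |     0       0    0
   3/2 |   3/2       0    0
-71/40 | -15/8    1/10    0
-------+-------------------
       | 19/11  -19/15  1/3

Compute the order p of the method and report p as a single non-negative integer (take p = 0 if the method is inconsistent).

0

b = (19/11, -19/15, 1/3)
c = (0, 3/2, -71/40)
Ac = (0, 0, 3/20)
Σ b_i: 19/11·1 + (-19/15)·1 + 1/3·1 = 131/165 ≠ 1 ⇒ order 0.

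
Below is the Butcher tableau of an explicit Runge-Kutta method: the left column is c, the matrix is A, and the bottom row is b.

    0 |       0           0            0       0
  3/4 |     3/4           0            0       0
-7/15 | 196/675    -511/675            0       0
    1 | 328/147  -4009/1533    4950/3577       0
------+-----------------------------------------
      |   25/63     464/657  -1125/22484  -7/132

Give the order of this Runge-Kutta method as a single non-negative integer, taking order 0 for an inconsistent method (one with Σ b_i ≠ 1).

4

b = (25/63, 464/657, -1125/22484, -7/132)
c = (0, 3/4, -7/15, 1)
Ac = (0, 0, -511/900, -73/28)
Σ b_i: 25/63·1 + 464/657·1 + (-1125/22484)·1 + (-7/132)·1 = 1 ✓
b·c: 464/657·3/4 + (-1125/22484)·(-7/15) + (-7/132)·1 = 1/2 ✓
b·c²: 464/657·9/16 + (-1125/22484)·49/225 + (-7/132)·1 = 1/3 ✓
b·Ac: (-1125/22484)·(-511/900) + (-7/132)·(-73/28) = 1/6 ✓
b·c³: 464/657·27/64 + (-1125/22484)·(-343/3375) + (-7/132)·1 = 1/4 ✓
b·(c∘Ac): (-1125/22484)·3577/13500 + (-7/132)·(-73/28) = 1/8 ✓
b·Ac²: (-1125/22484)·(-511/1200) + (-7/132)·(-131/112) = 1/12 ✓
b·A²c: (-7/132)·(-11/14) = 1/24 ✓; 4 stages ⇒ order 4.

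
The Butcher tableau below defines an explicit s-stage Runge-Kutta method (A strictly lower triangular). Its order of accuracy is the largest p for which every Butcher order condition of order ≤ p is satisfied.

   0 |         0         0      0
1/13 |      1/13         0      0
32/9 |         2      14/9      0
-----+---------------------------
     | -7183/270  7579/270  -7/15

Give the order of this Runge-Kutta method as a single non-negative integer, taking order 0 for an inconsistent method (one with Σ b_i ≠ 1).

2

b = (-7183/270, 7579/270, -7/15)
c = (0, 1/13, 32/9)
Ac = (0, 0, 14/117)
Σ b_i: (-7183/270)·1 + 7579/270·1 + (-7/15)·1 = 1 ✓
b·c: 7579/270·1/13 + (-7/15)·32/9 = 1/2 ✓
b·c²: 7579/270·1/169 + (-7/15)·1024/81 = -181121/31590 ≠ 1/3 ⇒ order 2.
b·Ac: (-7/15)·14/117 = -98/1755 ≠ 1/6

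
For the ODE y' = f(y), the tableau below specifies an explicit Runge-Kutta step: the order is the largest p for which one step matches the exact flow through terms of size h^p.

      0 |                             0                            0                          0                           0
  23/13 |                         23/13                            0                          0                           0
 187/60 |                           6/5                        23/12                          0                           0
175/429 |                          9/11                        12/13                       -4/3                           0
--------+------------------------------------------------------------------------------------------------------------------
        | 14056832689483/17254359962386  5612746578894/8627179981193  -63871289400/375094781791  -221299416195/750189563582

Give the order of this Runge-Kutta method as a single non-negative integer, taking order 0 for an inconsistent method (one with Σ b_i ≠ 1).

3

b = (14056832689483/17254359962386, 5612746578894/8627179981193, -63871289400/375094781791, -221299416195/750189563582)
c = (0, 23/13, 187/60, 175/429)
Ac = (0, 0, 529/156, -19183/7605)
Σ b_i: 14056832689483/17254359962386·1 + 5612746578894/8627179981193·1 + (-63871289400/375094781791)·1 + (-221299416195/750189563582)·1 = 1 ✓
b·c: 5612746578894/8627179981193·23/13 + (-63871289400/375094781791)·187/60 + (-221299416195/750189563582)·175/429 = 1/2 ✓
b·c²: 5612746578894/8627179981193·529/169 + (-63871289400/375094781791)·34969/3600 + (-221299416195/750189563582)·30625/184041 = 1/3 ✓
b·Ac: (-63871289400/375094781791)·529/156 + (-221299416195/750189563582)·(-19183/7605) = 1/6 ✓
b·c³: 5612746578894/8627179981193·12167/2197 + (-63871289400/375094781791)·6539203/216000 + (-221299416195/750189563582)·5359375/78953589 = -394652584794503753/251028431765808840 ≠ 1/4 ⇒ order 3.
b·(c∘Ac): (-63871289400/375094781791)·98923/9360 + (-221299416195/750189563582)·(-671405/652509) = -853558227046745/570519163104111 ≠ 1/8
b·Ac²: (-63871289400/375094781791)·12167/2028 + (-221299416195/750189563582)·(-59687293/5931900) = 3417199022919361/1755443578781880 ≠ 1/12
b·A²c: (-221299416195/750189563582)·(-529/117) = 3001727978645/2250568690746 ≠ 1/24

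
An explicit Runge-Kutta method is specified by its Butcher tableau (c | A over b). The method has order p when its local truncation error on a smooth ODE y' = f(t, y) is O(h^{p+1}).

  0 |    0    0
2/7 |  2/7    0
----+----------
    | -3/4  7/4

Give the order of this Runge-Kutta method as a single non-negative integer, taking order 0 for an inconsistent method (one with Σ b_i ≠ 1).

2

b = (-3/4, 7/4)
c = (0, 2/7)
Σ b_i: (-3/4)·1 + 7/4·1 = 1 ✓
b·c: 7/4·2/7 = 1/2 ✓; 2 stages ⇒ order 2.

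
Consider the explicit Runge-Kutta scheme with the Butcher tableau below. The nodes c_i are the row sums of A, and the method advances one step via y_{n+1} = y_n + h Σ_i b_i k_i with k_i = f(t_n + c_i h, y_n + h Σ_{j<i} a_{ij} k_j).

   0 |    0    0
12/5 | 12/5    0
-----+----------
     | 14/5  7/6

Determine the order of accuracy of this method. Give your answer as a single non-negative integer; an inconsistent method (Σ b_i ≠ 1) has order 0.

b = (14/5, 7/6)
c = (0, 12/5)
Σ b_i: 14/5·1 + 7/6·1 = 119/30 ≠ 1 ⇒ order 0.

0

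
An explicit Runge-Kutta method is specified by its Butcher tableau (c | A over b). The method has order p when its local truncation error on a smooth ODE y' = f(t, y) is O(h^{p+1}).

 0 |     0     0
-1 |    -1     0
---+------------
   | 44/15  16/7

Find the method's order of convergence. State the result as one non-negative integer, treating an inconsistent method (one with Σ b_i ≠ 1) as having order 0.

b = (44/15, 16/7)
c = (0, -1)
Σ b_i: 44/15·1 + 16/7·1 = 548/105 ≠ 1 ⇒ order 0.

0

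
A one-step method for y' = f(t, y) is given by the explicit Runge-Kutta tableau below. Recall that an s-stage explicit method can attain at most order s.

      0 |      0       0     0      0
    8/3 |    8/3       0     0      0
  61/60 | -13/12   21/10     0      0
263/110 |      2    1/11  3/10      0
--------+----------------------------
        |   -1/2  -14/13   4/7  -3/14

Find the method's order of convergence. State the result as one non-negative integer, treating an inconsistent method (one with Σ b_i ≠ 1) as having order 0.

b = (-1/2, -14/13, 4/7, -3/14)
c = (0, 8/3, 61/60, 263/110)
Ac = (0, 0, 28/5, 3613/6600)
Σ b_i: (-1/2)·1 + (-14/13)·1 + 4/7·1 + (-3/14)·1 = -111/91 ≠ 1 ⇒ order 0.

0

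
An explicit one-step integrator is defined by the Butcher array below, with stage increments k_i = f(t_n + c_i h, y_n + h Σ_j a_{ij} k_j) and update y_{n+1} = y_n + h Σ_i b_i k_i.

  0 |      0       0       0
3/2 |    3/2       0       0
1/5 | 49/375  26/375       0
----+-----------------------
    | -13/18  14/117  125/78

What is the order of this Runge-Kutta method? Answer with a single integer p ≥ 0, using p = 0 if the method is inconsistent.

3

b = (-13/18, 14/117, 125/78)
c = (0, 3/2, 1/5)
Ac = (0, 0, 13/125)
Σ b_i: (-13/18)·1 + 14/117·1 + 125/78·1 = 1 ✓
b·c: 14/117·3/2 + 125/78·1/5 = 1/2 ✓
b·c²: 14/117·9/4 + 125/78·1/25 = 1/3 ✓
b·Ac: 125/78·13/125 = 1/6 ✓; 3 stages ⇒ order 3.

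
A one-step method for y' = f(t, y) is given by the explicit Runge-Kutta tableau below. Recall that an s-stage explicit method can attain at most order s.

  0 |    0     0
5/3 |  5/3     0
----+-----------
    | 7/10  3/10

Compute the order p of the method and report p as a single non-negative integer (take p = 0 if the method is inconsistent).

2

b = (7/10, 3/10)
c = (0, 5/3)
Σ b_i: 7/10·1 + 3/10·1 = 1 ✓
b·c: 3/10·5/3 = 1/2 ✓; 2 stages ⇒ order 2.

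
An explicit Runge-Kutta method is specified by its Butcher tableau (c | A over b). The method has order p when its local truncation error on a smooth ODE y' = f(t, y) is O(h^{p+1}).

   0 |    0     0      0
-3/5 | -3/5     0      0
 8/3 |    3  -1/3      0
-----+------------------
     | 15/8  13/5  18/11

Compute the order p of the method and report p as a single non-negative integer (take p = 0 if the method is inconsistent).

0

b = (15/8, 13/5, 18/11)
c = (0, -3/5, 8/3)
Ac = (0, 0, 1/5)
Σ b_i: 15/8·1 + 13/5·1 + 18/11·1 = 2689/440 ≠ 1 ⇒ order 0.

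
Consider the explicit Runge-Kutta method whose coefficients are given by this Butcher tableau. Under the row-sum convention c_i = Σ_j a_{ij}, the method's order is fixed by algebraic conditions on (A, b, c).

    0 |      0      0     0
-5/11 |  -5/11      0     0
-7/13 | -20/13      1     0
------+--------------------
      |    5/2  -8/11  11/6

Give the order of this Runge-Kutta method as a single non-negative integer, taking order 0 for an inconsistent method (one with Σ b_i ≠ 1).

0

b = (5/2, -8/11, 11/6)
c = (0, -5/11, -7/13)
Ac = (0, 0, -5/11)
Σ b_i: 5/2·1 + (-8/11)·1 + 11/6·1 = 119/33 ≠ 1 ⇒ order 0.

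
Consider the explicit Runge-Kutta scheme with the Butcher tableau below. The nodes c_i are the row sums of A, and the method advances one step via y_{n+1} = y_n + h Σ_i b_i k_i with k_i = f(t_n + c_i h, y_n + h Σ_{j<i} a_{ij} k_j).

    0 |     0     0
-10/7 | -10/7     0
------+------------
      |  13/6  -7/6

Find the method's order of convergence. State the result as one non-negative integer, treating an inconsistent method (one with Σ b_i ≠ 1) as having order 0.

b = (13/6, -7/6)
c = (0, -10/7)
Σ b_i: 13/6·1 + (-7/6)·1 = 1 ✓
b·c: (-7/6)·(-10/7) = 5/3 ≠ 1/2 ⇒ order 1.

1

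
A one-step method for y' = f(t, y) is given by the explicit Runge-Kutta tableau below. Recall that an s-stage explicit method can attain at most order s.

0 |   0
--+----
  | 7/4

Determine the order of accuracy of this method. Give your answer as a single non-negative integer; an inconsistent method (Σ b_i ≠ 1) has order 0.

0

b = (7/4)
c = (0)
Σ b_i: 7/4·1 = 7/4 ≠ 1 ⇒ order 0.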